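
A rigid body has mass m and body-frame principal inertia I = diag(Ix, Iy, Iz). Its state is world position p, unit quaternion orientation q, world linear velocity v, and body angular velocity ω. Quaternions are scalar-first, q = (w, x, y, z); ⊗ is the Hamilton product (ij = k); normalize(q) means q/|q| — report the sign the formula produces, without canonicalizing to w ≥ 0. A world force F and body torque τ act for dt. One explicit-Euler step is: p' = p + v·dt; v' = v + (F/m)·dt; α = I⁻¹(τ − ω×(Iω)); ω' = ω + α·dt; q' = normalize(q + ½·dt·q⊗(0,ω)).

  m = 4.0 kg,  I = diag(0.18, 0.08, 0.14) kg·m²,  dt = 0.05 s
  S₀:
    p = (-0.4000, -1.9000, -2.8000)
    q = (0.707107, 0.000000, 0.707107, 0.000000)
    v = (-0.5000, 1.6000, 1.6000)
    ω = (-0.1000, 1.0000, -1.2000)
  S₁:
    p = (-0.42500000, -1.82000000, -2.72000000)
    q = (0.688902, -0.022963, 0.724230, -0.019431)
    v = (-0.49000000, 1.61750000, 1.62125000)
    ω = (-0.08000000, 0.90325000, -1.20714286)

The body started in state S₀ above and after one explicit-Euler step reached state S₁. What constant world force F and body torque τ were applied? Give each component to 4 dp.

velocity change Δv = (0.01000000, 0.01750000, 0.02125000)
m·(v₁−v₀)/dt = (0.8000, 1.4000, 1.7000)
rate change Δω = (0.02000000, -0.09675000, -0.00714286)
precession coupling = (-0.0720, 0.0048, 0.0100)
I·α + gyro = (0.0000, -0.1500, -0.0100)

F = (0.8000, 1.4000, 1.7000)
τ = (0.0000, -0.1500, -0.0100)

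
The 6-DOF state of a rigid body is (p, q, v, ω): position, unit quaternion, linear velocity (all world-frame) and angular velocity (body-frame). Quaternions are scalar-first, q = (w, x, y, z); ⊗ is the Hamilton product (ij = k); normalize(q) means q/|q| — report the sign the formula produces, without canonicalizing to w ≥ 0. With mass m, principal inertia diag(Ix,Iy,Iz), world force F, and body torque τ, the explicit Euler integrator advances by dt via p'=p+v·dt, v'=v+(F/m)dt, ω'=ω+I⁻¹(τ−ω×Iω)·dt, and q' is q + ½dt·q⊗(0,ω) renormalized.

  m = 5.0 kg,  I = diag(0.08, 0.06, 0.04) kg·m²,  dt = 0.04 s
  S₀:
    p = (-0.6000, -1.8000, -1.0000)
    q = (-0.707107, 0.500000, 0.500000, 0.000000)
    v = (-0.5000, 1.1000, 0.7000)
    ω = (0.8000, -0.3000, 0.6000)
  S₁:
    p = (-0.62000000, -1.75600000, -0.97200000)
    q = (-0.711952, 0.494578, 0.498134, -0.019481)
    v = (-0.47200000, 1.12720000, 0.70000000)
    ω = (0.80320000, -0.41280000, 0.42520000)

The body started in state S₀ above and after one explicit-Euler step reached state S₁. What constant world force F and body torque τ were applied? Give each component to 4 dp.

velocity change Δv = (0.02800000, 0.02720000, 0.00000000)
applied force F = (3.5000, 3.4000, 0.0000)
ω₁ − ω₀ = (0.00320000, -0.11280000, -0.17480000)
τ = I·(Δω/dt) + ω₀×(Iω₀) = (0.0100, -0.1500, -0.1700)

F = (3.5000, 3.4000, 0.0000)
τ = (0.0100, -0.1500, -0.1700)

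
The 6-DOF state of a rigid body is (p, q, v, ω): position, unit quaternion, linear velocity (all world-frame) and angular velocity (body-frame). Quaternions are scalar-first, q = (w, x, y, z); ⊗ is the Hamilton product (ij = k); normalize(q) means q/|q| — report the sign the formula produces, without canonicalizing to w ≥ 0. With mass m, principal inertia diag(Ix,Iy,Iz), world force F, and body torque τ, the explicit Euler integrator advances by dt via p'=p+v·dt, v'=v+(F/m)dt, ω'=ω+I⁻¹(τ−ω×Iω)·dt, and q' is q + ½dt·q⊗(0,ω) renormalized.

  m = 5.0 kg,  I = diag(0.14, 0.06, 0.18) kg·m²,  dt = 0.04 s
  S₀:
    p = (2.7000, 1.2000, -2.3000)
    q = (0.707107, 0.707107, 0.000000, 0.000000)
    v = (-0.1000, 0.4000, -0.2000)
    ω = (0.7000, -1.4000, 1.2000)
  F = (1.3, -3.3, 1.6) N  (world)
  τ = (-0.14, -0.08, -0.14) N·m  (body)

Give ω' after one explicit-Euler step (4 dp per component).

gyro term ω×Iω = (-0.2016, -0.0336, 0.0784)
angular accel α = (0.4400, -0.7733, -1.2133)
ω' = ω + α·dt = (0.7176, -1.4309, 1.1515)

ω' = (0.7176, -1.4309, 1.1515)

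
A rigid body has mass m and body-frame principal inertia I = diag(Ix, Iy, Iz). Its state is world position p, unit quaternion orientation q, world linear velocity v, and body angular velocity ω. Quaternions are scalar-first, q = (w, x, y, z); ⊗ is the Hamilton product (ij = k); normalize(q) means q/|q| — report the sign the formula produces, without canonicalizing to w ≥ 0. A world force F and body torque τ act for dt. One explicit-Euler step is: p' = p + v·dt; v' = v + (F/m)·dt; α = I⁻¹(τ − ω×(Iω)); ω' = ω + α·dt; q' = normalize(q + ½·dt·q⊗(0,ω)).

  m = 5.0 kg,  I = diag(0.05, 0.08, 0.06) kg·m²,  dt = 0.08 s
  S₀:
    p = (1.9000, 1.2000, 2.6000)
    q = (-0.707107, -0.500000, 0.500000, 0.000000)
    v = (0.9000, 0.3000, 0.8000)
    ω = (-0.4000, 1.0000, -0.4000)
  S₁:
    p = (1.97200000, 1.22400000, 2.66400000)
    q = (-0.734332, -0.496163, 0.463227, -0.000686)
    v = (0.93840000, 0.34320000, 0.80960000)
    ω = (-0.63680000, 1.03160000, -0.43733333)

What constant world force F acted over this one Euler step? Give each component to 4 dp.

F = (2.4000, 2.7000, 0.6000)

Δv = v₁−v₀ = (0.03840000, 0.04320000, 0.00960000)
m·(v₁−v₀)/dt = (2.4000, 2.7000, 0.6000)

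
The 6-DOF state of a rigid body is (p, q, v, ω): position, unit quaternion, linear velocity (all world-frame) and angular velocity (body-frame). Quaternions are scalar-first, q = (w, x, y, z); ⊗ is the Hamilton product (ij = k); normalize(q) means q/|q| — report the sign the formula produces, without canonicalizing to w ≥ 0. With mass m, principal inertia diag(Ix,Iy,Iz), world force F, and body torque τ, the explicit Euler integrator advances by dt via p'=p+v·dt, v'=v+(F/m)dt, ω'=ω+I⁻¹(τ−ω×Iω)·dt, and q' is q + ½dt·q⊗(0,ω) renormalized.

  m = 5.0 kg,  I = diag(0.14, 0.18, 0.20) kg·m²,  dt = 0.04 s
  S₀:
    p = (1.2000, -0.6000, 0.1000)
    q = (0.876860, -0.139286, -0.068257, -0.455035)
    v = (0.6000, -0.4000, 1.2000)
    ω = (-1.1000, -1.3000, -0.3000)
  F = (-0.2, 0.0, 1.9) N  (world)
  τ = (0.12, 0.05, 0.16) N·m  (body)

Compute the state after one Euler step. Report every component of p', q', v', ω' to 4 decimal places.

a = F/m = (-0.0400, 0.0000, 0.3800)
p' = p + v·dt = (1.2240, -0.6160, 0.1480)
new velocity v' = (0.5984, -0.4000, 1.2152)
ω×(Iω) gyroscopic = (0.0078, -0.0198, 0.0572)
angular accel α = (0.8014, 0.3878, 0.5140)
new body rate ω' = (-1.0679, -1.2845, -0.2794)
Hamilton product q⊗(0,ω) = (-0.3784592, -1.5356144, -0.6811653, -0.1570689)
q' = normalize(q + ½dt·q⊗(0,ω)) = (0.8688, -0.1699, -0.0818, -0.4579)

p' = (1.2240, -0.6160, 0.1480)
q' = (0.8688, -0.1699, -0.0818, -0.4579)
v' = (0.5984, -0.4000, 1.2152)
ω' = (-1.0679, -1.2845, -0.2794)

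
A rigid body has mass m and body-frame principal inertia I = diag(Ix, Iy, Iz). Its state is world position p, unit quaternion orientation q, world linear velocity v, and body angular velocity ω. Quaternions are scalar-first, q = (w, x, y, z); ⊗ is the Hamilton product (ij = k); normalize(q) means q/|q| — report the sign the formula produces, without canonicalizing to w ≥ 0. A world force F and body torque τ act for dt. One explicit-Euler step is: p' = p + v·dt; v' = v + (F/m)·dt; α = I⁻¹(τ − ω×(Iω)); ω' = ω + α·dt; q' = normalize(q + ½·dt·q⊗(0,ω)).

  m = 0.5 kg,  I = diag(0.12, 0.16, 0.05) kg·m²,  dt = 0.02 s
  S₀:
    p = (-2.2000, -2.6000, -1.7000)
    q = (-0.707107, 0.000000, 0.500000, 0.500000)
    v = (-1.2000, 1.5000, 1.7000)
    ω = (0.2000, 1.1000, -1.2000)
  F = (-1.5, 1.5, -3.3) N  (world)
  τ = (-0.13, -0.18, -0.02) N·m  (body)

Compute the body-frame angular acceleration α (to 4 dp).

α = (-2.2933, -1.0200, -0.5760)

precession coupling ω×(Iω) = (0.1452, -0.0168, 0.0088)
angular accel α = (-2.2933, -1.0200, -0.5760)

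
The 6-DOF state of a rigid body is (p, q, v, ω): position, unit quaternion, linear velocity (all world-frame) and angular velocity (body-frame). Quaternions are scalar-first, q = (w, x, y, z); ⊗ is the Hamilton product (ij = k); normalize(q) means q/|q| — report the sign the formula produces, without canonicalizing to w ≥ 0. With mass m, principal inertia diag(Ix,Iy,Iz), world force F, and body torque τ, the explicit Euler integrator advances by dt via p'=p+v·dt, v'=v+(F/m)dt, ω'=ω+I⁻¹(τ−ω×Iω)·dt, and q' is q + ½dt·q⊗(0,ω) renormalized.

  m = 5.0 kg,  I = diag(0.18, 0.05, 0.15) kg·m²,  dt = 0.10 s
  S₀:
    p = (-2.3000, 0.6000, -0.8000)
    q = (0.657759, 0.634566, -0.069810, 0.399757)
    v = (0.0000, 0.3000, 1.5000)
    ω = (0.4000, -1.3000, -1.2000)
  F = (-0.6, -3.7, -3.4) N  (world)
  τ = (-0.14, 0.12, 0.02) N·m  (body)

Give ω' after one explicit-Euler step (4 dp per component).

ω' = (0.2356, -1.0312, -1.2317)

α = I⁻¹(τ − ω×Iω) = (-1.6444, 2.6880, -0.3173)
ω' = ω + α·dt = (0.2356, -1.0312, -1.2317)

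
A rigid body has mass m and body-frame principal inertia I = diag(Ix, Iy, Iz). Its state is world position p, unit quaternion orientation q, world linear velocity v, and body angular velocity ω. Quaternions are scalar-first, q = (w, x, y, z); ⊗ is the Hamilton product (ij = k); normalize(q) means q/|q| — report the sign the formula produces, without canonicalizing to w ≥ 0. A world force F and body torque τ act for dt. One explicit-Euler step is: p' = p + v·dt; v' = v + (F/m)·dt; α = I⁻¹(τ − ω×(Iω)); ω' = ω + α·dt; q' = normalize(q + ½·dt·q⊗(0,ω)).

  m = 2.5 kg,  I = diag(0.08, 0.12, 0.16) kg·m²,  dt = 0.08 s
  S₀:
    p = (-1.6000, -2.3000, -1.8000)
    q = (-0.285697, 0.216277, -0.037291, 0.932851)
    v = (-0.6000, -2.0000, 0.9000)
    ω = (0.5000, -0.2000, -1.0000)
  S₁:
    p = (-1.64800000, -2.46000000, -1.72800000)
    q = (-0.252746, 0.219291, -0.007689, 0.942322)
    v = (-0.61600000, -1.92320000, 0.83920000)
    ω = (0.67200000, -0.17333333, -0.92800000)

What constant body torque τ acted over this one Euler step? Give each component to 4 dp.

Δω = ω₁−ω₀ = (0.17200000, 0.02666667, 0.07200000)
precession coupling = (0.0080, 0.0400, -0.0040)
applied torque τ = (0.1800, 0.0800, 0.1400)

τ = (0.1800, 0.0800, 0.1400)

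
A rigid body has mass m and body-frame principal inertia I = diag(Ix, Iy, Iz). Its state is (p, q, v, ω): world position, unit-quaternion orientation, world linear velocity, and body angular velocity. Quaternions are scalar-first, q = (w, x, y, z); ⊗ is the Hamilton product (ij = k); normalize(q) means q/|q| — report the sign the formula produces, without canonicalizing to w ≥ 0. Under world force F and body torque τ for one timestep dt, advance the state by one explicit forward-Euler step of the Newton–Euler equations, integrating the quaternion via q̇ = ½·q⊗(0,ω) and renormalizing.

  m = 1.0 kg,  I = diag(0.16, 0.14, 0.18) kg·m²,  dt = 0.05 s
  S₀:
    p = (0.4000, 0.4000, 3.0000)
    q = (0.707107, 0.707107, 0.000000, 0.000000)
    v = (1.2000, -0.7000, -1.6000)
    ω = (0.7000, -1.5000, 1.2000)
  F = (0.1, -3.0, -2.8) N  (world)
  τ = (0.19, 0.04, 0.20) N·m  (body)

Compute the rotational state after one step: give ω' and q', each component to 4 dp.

ω' = (0.7819, -1.4797, 1.2497)
q' = (0.6938, 0.7185, -0.0477, -0.0053)

ω×(Iω) gyroscopic = (-0.0720, -0.0168, 0.0210)
angular accel α = (1.6375, 0.4057, 0.9944)
ω + α·dt = (0.7819, -1.4797, 1.2497)
2q̇ = q⊗(0,ω) = (-0.4949749, 0.4949749, -1.9091889, -0.2121321)
q' = normalize(q + ½dt·q⊗(0,ω)) = (0.6938, 0.7185, -0.0477, -0.0053)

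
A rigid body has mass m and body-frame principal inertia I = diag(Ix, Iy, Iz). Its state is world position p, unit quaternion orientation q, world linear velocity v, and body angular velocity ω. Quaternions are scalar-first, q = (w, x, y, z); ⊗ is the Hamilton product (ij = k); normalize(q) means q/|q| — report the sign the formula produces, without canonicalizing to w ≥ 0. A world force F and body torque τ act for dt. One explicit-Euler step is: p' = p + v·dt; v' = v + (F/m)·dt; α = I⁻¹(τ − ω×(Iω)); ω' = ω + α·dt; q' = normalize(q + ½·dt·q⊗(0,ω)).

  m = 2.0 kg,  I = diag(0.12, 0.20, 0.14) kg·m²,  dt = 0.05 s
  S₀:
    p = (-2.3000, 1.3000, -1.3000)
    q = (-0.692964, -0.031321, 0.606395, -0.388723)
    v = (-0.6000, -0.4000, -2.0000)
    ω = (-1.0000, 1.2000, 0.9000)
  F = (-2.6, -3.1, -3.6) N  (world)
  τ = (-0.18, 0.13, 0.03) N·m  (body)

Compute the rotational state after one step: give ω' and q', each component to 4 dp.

ω' = (-1.0480, 1.2280, 0.9450)
q' = (-0.7025, 0.0113, 0.5954, -0.3897)

precession coupling ω×(Iω) = (-0.0648, 0.0180, -0.0960)
angular accel α = (-0.9600, 0.5600, 0.9000)
ω + α·dt = (-1.0480, 1.2280, 0.9450)
Hamilton product q⊗(0,ω) = (-0.4091443, 1.7051871, -0.4146449, -0.0548578)
q + ½dt·q⊗(0,ω), renormalized = (-0.7025, 0.0113, 0.5954, -0.3897)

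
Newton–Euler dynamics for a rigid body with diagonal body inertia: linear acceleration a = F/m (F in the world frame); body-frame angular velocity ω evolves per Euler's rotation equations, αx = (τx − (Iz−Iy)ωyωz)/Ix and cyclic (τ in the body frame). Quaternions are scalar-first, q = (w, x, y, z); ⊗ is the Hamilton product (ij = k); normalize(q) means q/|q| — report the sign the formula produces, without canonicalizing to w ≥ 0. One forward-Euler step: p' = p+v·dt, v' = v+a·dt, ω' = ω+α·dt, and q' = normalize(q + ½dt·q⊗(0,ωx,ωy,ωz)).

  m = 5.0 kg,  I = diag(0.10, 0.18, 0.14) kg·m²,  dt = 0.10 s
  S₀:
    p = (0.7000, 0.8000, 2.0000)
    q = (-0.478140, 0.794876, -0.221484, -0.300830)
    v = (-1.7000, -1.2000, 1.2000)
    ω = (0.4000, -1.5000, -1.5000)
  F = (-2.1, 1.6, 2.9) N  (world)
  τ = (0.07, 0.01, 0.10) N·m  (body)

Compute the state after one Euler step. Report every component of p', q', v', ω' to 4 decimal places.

a = (-0.4200, 0.3200, 0.5800)
new position p' = (0.5300, 0.6800, 2.1200)
new velocity v' = (-1.7420, -1.1680, 1.2580)
α = I⁻¹(τ − ω×Iω) = (1.6000, -0.0778, 1.0571)
ω + α·dt = (0.5600, -1.5078, -1.3943)
2q̇ = q⊗(0,ω) = (-1.1014214, -0.3102750, 1.7891920, -0.3865104)
q + ½dt·q⊗(0,ω), renormalized = (-0.5301, 0.7749, -0.1313, -0.3183)

p' = (0.5300, 0.6800, 2.1200)
q' = (-0.5301, 0.7749, -0.1313, -0.3183)
v' = (-1.7420, -1.1680, 1.2580)
ω' = (0.5600, -1.5078, -1.3943)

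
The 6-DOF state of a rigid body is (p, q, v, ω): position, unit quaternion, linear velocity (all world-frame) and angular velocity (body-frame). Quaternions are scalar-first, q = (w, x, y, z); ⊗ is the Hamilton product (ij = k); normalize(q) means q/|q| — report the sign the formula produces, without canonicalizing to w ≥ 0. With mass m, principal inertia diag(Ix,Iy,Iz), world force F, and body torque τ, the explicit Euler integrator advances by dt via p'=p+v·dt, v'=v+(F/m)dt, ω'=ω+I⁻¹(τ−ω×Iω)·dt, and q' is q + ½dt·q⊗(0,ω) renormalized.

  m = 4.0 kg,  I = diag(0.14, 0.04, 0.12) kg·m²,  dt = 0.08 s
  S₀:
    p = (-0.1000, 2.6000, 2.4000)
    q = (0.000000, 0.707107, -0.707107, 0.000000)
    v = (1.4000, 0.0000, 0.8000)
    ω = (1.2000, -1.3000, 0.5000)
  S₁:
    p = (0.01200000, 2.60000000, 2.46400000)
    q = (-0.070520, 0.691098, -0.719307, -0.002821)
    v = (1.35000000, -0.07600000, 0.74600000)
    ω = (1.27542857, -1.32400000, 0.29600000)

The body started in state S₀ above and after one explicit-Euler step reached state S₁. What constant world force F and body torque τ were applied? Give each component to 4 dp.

F = (-2.5000, -3.8000, -2.7000)
τ = (0.0800, 0.0000, -0.1500)

Δω = ω₁−ω₀ = (0.07542857, -0.02400000, -0.20400000)
gyro term ω₀×Iω₀ = (-0.0520, 0.0120, 0.1560)
I·α + gyro = (0.0800, 0.0000, -0.1500)
Δv = v₁−v₀ = (-0.05000000, -0.07600000, -0.05400000)
F = m·Δv/dt = (-2.5000, -3.8000, -2.7000)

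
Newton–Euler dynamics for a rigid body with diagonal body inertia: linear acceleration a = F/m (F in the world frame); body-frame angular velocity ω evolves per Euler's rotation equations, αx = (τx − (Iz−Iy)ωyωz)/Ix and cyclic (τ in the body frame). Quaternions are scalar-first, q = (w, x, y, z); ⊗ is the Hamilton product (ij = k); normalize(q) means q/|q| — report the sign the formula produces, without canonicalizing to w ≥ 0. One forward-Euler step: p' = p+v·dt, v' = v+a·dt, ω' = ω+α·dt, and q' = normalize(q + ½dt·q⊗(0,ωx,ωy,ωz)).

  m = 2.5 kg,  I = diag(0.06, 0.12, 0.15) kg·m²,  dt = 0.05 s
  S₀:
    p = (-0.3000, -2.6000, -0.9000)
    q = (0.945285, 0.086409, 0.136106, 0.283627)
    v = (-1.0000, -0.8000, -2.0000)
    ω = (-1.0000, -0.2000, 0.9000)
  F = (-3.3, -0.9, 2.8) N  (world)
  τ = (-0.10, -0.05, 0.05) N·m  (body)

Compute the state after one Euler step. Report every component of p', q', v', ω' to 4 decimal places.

p' = (-0.3500, -2.6400, -1.0000)
q' = (0.9412, 0.0672, 0.1223, 0.3077)
v' = (-1.0660, -0.8180, -1.9440)
ω' = (-1.0788, -0.2546, 0.9127)

precession coupling ω×(Iω) = (-0.0054, 0.0810, 0.0120)
angular accel α = (-1.5767, -1.0917, 0.2533)
ω + α·dt = (-1.0788, -0.2546, 0.9127)
Hamilton product q⊗(0,ω) = (-0.1416341, -0.7660642, -0.5504521, 0.9695807)
updated quaternion q' = (0.9412, 0.0672, 0.1223, 0.3077)
a = F/m = (-1.3200, -0.3600, 1.1200)
p' = p + v·dt = (-0.3500, -2.6400, -1.0000)
new velocity v' = (-1.0660, -0.8180, -1.9440)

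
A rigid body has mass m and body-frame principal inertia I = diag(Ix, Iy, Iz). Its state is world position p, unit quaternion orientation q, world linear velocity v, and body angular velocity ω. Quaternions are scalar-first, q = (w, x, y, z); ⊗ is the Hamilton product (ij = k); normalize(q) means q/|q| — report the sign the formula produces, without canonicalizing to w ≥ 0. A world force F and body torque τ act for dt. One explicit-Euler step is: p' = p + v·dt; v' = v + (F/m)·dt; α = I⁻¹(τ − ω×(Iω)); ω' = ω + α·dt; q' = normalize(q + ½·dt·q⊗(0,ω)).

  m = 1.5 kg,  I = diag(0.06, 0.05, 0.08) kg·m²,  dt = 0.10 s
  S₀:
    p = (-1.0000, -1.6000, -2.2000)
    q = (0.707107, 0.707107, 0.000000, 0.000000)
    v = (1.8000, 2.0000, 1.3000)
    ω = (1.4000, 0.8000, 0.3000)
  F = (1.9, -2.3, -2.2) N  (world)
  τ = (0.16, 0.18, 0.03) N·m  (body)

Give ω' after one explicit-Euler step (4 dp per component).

angular accel α = (2.5467, 3.7680, 0.5150)
new body rate ω' = (1.6547, 1.1768, 0.3515)

ω' = (1.6547, 1.1768, 0.3515)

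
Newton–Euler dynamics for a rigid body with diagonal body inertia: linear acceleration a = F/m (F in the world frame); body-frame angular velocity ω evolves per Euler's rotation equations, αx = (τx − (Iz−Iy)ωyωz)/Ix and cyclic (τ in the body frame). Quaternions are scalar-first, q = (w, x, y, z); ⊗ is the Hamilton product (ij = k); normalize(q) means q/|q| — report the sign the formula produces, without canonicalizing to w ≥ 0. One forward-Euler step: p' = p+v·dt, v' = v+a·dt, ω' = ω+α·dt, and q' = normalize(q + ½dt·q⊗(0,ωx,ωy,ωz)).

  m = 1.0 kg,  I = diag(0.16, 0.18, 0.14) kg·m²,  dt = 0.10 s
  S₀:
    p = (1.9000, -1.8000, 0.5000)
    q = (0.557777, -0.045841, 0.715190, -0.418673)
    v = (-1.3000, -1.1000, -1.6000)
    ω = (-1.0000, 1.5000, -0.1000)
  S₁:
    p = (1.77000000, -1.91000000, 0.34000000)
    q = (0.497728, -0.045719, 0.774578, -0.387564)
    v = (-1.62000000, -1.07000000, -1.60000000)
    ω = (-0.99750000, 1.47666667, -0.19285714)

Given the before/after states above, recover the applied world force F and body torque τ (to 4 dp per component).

F = (-3.2000, 0.3000, 0.0000)
τ = (0.0100, -0.0400, -0.1600)

Δv = v₁−v₀ = (-0.32000000, 0.03000000, 0.00000000)
m·(v₁−v₀)/dt = (-3.2000, 0.3000, 0.0000)
ω₁ − ω₀ = (0.00250000, -0.02333333, -0.09285714)
ω₀×(Iω₀) = (0.0060, 0.0020, -0.0300)
I·α + gyro = (0.0100, -0.0400, -0.1600)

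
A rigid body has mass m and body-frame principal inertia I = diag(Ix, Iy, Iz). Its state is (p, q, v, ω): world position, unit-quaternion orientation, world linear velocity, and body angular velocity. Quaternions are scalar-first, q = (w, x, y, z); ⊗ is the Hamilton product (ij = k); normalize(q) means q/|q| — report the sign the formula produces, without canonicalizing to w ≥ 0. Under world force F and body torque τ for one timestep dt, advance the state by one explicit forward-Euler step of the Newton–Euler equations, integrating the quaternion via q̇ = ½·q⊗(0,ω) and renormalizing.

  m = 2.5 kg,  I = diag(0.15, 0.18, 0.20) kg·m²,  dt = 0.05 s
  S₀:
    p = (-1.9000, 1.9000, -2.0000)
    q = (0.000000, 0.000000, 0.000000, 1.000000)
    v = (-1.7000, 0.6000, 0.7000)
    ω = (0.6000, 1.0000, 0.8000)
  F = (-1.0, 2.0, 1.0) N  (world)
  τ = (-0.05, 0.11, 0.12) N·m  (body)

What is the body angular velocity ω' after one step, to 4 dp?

ω' = (0.5780, 1.0372, 0.8255)

precession coupling ω×(Iω) = (0.0160, -0.0240, 0.0180)
angular accel α = (-0.4400, 0.7444, 0.5100)
ω + α·dt = (0.5780, 1.0372, 0.8255)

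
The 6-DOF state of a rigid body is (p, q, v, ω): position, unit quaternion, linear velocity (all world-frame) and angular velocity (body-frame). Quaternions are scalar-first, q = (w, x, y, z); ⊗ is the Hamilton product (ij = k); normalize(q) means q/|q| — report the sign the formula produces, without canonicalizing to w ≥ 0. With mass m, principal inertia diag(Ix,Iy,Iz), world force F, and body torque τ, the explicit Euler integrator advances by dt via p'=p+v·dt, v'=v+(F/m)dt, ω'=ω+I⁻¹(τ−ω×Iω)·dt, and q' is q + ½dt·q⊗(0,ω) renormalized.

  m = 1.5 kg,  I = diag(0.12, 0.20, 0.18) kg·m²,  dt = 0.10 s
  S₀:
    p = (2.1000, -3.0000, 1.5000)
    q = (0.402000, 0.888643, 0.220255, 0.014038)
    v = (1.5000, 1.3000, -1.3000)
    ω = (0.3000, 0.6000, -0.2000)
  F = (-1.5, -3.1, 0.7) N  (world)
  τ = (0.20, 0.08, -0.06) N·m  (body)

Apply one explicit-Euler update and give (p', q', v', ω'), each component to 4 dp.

p' = (2.2500, -2.8700, 1.3700)
q' = (0.3820, 0.8915, 0.2413, 0.0334)
v' = (1.4000, 1.0933, -1.2533)
ω' = (0.4647, 0.6382, -0.2413)

gyro term ω×Iω = (0.0024, 0.0036, 0.0144)
angular accel α = (1.6467, 0.3820, -0.4133)
ω + α·dt = (0.4647, 0.6382, -0.2413)
q⊗(0,ω) = (-0.3959383, 0.0681262, 0.4231400, 0.3867093)
updated quaternion q' = (0.3820, 0.8915, 0.2413, 0.0334)
a = (-1.0000, -2.0667, 0.4667)
new position p' = (2.2500, -2.8700, 1.3700)
v' = v + a·dt = (1.4000, 1.0933, -1.2533)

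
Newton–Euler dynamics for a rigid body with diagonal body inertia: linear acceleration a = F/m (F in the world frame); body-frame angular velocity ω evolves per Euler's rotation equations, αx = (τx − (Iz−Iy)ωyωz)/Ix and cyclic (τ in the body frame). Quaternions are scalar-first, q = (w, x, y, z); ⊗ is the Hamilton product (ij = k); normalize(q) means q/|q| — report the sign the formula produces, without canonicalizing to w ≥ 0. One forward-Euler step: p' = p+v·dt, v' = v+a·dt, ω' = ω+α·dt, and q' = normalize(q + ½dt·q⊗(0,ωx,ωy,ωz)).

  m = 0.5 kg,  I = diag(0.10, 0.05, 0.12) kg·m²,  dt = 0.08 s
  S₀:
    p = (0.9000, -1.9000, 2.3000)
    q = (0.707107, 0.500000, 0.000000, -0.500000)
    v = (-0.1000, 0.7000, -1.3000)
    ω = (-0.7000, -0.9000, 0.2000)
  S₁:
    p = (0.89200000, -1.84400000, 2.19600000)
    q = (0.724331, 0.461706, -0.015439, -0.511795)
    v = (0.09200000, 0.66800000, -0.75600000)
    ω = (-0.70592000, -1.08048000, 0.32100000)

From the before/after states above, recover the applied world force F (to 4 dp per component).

v₁ − v₀ = (0.19200000, -0.03200000, 0.54400000)
F = m·Δv/dt = (1.2000, -0.2000, 3.4000)

F = (1.2000, -0.2000, 3.4000)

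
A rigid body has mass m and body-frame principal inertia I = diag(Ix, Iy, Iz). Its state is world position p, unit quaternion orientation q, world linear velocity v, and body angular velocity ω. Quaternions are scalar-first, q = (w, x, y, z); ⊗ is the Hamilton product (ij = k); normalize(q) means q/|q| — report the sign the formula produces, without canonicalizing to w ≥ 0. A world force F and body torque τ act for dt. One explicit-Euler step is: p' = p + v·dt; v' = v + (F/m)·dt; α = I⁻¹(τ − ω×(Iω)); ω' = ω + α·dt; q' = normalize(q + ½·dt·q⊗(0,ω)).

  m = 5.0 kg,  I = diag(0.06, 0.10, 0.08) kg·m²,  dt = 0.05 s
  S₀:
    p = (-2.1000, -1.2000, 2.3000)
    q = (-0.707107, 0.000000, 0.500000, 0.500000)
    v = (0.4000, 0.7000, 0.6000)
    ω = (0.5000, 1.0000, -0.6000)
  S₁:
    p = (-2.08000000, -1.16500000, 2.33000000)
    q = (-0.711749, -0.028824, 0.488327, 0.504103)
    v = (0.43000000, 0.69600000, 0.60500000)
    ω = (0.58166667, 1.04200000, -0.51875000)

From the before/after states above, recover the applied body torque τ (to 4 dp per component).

ω₁ − ω₀ = (0.08166667, 0.04200000, 0.08125000)
applied torque τ = (0.1100, 0.0900, 0.1500)

τ = (0.1100, 0.0900, 0.1500)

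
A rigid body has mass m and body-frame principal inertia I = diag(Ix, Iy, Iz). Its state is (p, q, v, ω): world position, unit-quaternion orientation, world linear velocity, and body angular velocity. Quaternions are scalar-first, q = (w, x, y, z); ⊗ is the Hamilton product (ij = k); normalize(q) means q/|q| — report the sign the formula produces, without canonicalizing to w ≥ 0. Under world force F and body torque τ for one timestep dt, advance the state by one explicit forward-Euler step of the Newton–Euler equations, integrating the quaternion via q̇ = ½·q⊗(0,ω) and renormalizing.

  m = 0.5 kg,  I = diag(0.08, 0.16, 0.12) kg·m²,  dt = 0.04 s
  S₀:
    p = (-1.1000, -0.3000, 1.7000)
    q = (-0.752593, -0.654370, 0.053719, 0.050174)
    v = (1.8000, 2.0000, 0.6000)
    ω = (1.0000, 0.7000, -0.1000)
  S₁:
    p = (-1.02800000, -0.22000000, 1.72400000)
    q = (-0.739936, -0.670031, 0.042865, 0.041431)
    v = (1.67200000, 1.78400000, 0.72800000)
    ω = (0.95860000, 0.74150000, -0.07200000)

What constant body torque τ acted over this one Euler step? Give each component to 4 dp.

τ = (-0.0800, 0.1700, 0.1400)

Δω = ω₁−ω₀ = (-0.04140000, 0.04150000, 0.02800000)
precession coupling = (0.0028, 0.0040, 0.0560)
τ = I·(Δω/dt) + ω₀×(Iω₀) = (-0.0800, 0.1700, 0.1400)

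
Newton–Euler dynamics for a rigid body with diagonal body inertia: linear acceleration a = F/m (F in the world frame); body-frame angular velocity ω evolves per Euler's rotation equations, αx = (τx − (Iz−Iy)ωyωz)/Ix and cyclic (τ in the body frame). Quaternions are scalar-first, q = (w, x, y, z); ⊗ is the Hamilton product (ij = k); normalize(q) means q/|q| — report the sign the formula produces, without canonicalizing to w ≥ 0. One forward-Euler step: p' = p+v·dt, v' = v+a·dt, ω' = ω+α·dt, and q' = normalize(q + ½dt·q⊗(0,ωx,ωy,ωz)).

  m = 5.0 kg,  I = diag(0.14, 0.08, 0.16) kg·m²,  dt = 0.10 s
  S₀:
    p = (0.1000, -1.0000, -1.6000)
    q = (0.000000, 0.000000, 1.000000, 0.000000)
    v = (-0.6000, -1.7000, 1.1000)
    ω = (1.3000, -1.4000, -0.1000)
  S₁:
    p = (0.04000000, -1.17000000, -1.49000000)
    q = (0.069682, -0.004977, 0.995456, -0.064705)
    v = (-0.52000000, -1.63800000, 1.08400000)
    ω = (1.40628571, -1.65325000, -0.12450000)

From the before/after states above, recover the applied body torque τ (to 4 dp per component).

τ = (0.1600, -0.2000, 0.0700)

rate change Δω = (0.10628571, -0.25325000, -0.02450000)
ω₀×(Iω₀) = (0.0112, 0.0026, 0.1092)
applied torque τ = (0.1600, -0.2000, 0.0700)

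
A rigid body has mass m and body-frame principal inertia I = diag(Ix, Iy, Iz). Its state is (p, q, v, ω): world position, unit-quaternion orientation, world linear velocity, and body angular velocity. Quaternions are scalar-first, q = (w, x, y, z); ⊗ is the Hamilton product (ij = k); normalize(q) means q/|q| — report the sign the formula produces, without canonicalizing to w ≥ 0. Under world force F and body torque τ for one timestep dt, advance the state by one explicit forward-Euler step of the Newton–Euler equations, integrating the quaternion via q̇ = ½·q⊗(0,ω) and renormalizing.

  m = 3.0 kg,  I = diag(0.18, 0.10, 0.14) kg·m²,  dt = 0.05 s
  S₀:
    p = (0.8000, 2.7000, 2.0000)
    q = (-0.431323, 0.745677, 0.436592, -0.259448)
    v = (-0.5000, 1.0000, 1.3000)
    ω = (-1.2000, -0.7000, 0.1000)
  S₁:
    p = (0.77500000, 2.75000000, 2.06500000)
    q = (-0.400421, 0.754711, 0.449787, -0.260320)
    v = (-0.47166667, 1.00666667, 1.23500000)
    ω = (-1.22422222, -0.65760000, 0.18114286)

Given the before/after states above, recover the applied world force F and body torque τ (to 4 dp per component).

Δω = ω₁−ω₀ = (-0.02422222, 0.04240000, 0.08114286)
gyro term ω₀×Iω₀ = (-0.0028, -0.0048, -0.0672)
applied torque τ = (-0.0900, 0.0800, 0.1600)
velocity change Δv = (0.02833333, 0.00666667, -0.06500000)
F = m·Δv/dt = (1.7000, 0.4000, -3.9000)

F = (1.7000, 0.4000, -3.9000)
τ = (-0.0900, 0.0800, 0.1600)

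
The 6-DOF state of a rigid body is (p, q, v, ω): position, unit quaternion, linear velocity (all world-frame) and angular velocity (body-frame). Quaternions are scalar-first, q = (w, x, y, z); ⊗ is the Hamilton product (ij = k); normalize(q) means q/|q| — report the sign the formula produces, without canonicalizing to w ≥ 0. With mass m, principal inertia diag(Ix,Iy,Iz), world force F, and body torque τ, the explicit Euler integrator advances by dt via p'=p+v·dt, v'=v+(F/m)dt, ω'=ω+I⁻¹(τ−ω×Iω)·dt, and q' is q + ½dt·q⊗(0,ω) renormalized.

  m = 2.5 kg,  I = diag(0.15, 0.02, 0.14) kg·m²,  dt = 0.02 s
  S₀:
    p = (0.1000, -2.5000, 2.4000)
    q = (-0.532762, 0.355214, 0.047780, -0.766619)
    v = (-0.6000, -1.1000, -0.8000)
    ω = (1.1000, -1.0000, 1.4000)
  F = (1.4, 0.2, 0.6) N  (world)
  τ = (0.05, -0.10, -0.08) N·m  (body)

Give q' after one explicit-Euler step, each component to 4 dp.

q⊗(0,ω) = (0.7303112, -1.2857652, -0.8078185, -1.1536388)
q + ½dt·q⊗(0,ω), renormalized = (-0.5253, 0.3423, 0.0397, -0.7780)

q' = (-0.5253, 0.3423, 0.0397, -0.7780)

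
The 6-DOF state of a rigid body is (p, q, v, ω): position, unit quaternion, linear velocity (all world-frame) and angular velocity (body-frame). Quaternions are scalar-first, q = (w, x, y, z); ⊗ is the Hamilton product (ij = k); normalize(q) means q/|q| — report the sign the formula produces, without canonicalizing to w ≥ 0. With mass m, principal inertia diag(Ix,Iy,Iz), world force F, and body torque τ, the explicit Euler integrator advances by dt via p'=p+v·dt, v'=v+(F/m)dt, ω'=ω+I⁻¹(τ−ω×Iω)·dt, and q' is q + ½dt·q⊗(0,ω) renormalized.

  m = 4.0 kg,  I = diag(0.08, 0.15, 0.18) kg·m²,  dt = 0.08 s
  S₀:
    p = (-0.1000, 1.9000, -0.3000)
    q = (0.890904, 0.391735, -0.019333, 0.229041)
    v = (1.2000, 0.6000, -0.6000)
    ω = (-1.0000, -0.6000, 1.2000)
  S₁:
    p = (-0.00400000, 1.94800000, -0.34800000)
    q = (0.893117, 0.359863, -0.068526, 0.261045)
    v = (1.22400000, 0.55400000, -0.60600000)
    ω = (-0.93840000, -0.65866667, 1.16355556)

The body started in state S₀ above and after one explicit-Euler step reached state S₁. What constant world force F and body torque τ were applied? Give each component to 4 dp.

F = (1.2000, -2.3000, -0.3000)
τ = (0.0400, 0.0100, -0.0400)

rate change Δω = (0.06160000, -0.05866667, -0.03644444)
ω₀×(Iω₀) = (-0.0216, 0.1200, 0.0420)
I·α + gyro = (0.0400, 0.0100, -0.0400)
v₁ − v₀ = (0.02400000, -0.04600000, -0.00600000)
m·(v₁−v₀)/dt = (1.2000, -2.3000, -0.3000)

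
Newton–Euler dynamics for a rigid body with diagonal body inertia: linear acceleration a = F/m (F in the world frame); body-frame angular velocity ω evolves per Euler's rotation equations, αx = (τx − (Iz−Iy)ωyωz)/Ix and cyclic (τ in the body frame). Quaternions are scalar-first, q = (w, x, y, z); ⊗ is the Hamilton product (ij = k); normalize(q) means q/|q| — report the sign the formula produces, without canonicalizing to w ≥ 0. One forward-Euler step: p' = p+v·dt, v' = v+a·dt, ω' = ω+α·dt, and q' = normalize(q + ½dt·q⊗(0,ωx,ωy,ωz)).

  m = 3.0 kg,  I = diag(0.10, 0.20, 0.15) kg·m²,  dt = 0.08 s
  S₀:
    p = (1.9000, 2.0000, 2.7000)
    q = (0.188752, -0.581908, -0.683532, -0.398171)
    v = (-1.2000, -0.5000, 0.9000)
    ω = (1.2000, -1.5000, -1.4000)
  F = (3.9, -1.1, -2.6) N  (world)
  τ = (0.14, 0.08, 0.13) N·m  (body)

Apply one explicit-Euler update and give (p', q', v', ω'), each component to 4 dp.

angular accel α = (2.4500, -0.0200, 2.0667)
ω + α·dt = (1.3960, -1.5016, -1.2347)
q⊗(0,ω) = (-0.8844478, 0.5861907, -1.5756044, 1.4288476)
q + ½dt·q⊗(0,ω), renormalized = (0.1527, -0.5560, -0.7432, -0.3395)
a = F/m = (1.3000, -0.3667, -0.8667)
new position p' = (1.8040, 1.9600, 2.7720)
new velocity v' = (-1.0960, -0.5293, 0.8307)

p' = (1.8040, 1.9600, 2.7720)
q' = (0.1527, -0.5560, -0.7432, -0.3395)
v' = (-1.0960, -0.5293, 0.8307)
ω' = (1.3960, -1.5016, -1.2347)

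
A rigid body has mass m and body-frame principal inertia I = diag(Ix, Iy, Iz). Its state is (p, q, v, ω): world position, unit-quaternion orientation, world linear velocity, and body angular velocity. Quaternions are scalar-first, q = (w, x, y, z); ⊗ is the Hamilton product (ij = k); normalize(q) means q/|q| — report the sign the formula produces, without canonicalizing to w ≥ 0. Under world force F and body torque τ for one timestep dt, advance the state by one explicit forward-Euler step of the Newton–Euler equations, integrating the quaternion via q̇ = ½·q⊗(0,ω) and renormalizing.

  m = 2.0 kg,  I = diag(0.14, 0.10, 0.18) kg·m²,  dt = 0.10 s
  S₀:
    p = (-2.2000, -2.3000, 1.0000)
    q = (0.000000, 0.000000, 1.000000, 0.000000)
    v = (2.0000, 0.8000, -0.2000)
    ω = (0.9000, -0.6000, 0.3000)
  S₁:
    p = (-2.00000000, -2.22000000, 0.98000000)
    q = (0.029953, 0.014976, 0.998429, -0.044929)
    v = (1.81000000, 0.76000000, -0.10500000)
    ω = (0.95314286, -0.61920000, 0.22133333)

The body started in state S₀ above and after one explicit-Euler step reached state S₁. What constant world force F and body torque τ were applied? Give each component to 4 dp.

rate change Δω = (0.05314286, -0.01920000, -0.07866667)
precession coupling = (-0.0144, -0.0108, 0.0216)
τ = I·(Δω/dt) + ω₀×(Iω₀) = (0.0600, -0.0300, -0.1200)
velocity change Δv = (-0.19000000, -0.04000000, 0.09500000)
F = m·Δv/dt = (-3.8000, -0.8000, 1.9000)

F = (-3.8000, -0.8000, 1.9000)
τ = (0.0600, -0.0300, -0.1200)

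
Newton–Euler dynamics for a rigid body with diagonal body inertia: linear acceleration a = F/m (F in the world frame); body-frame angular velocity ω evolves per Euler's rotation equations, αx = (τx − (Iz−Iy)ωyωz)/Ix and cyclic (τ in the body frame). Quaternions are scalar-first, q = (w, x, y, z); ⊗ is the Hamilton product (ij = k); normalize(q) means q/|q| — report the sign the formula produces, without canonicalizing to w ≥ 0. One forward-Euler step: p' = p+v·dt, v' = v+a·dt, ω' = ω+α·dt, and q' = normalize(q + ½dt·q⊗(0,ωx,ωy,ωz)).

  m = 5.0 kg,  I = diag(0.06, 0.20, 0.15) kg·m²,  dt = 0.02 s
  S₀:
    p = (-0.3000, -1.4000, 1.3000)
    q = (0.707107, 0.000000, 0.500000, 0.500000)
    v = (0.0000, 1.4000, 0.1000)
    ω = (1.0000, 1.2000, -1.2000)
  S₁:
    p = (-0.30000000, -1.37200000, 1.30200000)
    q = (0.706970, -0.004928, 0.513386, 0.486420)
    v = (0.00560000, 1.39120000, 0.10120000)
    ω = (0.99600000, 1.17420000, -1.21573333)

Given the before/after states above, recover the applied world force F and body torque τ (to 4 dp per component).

F = (1.4000, -2.2000, 0.3000)
τ = (0.0600, -0.1500, 0.0500)

velocity change Δv = (0.00560000, -0.00880000, 0.00120000)
F = m·Δv/dt = (1.4000, -2.2000, 0.3000)
rate change Δω = (-0.00400000, -0.02580000, -0.01573333)
gyro term ω₀×Iω₀ = (0.0720, 0.1080, 0.1680)
applied torque τ = (0.0600, -0.1500, 0.0500)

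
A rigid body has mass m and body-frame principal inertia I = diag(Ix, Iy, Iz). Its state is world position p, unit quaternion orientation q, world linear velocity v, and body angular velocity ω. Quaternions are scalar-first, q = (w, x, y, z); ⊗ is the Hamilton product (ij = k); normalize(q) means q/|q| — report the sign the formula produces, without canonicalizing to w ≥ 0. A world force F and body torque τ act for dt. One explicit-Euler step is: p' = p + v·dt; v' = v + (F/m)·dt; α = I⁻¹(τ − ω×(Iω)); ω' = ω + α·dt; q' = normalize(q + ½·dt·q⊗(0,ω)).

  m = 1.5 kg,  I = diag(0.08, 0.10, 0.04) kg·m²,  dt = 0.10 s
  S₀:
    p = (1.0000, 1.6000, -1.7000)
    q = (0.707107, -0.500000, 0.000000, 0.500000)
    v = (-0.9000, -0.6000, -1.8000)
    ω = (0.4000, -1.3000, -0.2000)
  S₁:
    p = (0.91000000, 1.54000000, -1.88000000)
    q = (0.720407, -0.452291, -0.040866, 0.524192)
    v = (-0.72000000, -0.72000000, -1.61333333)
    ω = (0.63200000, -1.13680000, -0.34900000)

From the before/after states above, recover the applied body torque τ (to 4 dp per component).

τ = (0.1700, 0.1600, -0.0700)

ω₁ − ω₀ = (0.23200000, 0.16320000, -0.14900000)
applied torque τ = (0.1700, 0.1600, -0.0700)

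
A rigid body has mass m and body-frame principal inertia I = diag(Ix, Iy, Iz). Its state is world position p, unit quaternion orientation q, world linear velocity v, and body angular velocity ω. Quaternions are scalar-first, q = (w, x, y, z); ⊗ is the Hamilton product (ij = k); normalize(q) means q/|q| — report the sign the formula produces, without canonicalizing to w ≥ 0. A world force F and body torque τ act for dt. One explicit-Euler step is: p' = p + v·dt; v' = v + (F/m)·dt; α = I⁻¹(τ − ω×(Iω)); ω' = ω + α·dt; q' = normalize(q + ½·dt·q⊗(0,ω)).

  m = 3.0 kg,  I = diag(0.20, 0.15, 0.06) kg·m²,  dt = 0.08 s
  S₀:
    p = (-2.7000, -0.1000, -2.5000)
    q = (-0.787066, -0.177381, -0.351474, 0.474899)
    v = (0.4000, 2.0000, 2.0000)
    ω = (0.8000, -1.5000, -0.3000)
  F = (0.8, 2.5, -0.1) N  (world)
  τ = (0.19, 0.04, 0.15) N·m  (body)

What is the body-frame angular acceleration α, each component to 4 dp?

ω×(Iω) gyroscopic = (-0.0405, -0.0336, 0.0600)
angular accel α = (1.1525, 0.4907, 1.5000)

α = (1.1525, 0.4907, 1.5000)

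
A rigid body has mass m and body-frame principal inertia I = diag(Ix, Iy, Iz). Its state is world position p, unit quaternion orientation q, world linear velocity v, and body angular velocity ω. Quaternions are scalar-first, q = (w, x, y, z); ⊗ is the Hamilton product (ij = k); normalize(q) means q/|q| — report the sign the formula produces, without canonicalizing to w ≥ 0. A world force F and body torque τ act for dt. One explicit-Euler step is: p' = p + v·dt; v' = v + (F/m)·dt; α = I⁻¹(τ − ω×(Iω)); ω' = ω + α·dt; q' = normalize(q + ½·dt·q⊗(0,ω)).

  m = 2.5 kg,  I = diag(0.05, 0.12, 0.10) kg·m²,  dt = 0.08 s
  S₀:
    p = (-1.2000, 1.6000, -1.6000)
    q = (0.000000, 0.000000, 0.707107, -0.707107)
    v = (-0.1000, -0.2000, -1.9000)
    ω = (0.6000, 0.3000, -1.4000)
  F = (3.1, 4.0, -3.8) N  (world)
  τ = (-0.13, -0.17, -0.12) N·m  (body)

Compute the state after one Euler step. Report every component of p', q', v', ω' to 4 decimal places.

p' = (-1.2080, 1.5840, -1.7520)
q' = (-0.0480, -0.0311, 0.6888, -0.7227)
v' = (-0.0008, -0.0720, -2.0216)
ω' = (0.3786, 0.1587, -1.5061)

gyro term ω×Iω = (0.0084, 0.0420, 0.0126)
(τ − ω×Iω)/I = (-2.7680, -1.7667, -1.3260)
ω' = ω + α·dt = (0.3786, 0.1587, -1.5061)
2q̇ = q⊗(0,ω) = (-1.2020819, -0.7778177, -0.4242642, -0.4242642)
updated quaternion q' = (-0.0480, -0.0311, 0.6888, -0.7227)
a = F/m = (1.2400, 1.6000, -1.5200)
p' = p + v·dt = (-1.2080, 1.5840, -1.7520)
new velocity v' = (-0.0008, -0.0720, -2.0216)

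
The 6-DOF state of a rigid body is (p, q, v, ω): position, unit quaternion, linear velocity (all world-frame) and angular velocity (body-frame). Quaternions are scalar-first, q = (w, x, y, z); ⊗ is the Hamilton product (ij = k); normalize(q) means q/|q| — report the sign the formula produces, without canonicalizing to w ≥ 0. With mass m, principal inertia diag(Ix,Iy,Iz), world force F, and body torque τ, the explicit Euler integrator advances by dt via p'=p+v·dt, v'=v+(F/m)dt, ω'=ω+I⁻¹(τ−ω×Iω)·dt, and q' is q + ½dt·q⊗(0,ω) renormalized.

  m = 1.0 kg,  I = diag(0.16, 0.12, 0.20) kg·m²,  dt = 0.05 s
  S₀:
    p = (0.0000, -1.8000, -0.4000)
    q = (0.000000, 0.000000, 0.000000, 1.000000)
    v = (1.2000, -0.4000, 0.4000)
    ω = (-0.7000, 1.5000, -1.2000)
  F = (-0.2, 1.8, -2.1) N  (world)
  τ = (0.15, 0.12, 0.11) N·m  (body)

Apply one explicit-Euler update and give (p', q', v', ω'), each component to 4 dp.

p' = (0.0600, -1.8200, -0.3800)
q' = (0.0300, -0.0375, -0.0175, 0.9987)
v' = (1.1900, -0.3100, 0.2950)
ω' = (-0.6081, 1.5640, -1.1830)

(τ − ω×Iω)/I = (1.8375, 1.2800, 0.3400)
ω + α·dt = (-0.6081, 1.5640, -1.1830)
Hamilton product q⊗(0,ω) = (1.2000000, -1.5000000, -0.7000000, 0.0000000)
updated quaternion q' = (0.0300, -0.0375, -0.0175, 0.9987)
linear accel F/m = (-0.2000, 1.8000, -2.1000)
p + v·dt = (0.0600, -1.8200, -0.3800)
v' = v + a·dt = (1.1900, -0.3100, 0.2950)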